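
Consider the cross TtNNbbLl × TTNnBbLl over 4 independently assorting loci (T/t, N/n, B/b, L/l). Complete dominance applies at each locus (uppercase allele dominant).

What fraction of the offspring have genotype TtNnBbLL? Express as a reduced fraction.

P(TtNnBbLL) = 1/32

TtNNbbLl gametes: TNbL×4, TNbl×4, tNbL×4, tNbl×4
TTNnBbLl gametes: TNBL×2, TNBl×2, TNbL×2, TNbl×2, TnBL×2, TnBl×2, TnbL×2, Tnbl×2
TtNNbbLl×TTNnBbLl grid (16·16=256): TTNNBbLL=8 TTNNBbLl=16 TTNNBbll=8 TTNNbbLL=8 TTNNbbLl=16 TTNNbbll=8 TTNnBbLL=8 TTNnBbLl=16 TTNnBbll=8 TTNnbbLL=8 TTNnbbLl=16 TTNnbbll=8 TtNNBbLL=8 TtNNBbLl=16 TtNNBbll=8 TtNNbbLL=8 TtNNbbLl=16 TtNNbbll=8 TtNnBbLL=8 TtNnBbLl=16 TtNnBbll=8 TtNnbbLL=8 TtNnbbLl=16 TtNnbbll=8
TtNnBbLL hits 8/256; gcd=8; 8÷8/256÷8 = 1/32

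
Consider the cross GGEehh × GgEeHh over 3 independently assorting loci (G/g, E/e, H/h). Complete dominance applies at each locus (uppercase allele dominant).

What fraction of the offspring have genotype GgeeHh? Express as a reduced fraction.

P(GgeeHh) = 1/16

GGEehh gametes: GEh×4, Geh×4
GgEeHh gametes: GEH×1, GEh×1, GeH×1, Geh×1, gEH×1, gEh×1, geH×1, geh×1
GGEehh×GgEeHh grid (8·8=64): GGEEHh=4 GGEEhh=4 GGEeHh=8 GGEehh=8 GGeeHh=4 GGeehh=4 GgEEHh=4 GgEEhh=4 GgEeHh=8 GgEehh=8 GgeeHh=4 Ggeehh=4
GgeeHh hits 4/64; gcd=4; 4÷4/64÷4 = 1/16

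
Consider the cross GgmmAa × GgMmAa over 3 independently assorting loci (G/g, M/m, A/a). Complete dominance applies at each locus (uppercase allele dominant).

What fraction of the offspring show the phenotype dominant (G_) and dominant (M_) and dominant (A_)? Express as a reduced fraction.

GgmmAa gametes: GmA×2, Gma×2, gmA×2, gma×2
GgMmAa gametes: GMA×1, GMa×1, GmA×1, Gma×1, gMA×1, gMa×1, gmA×1, gma×1
GgmmAa×GgMmAa grid (8·8=64): GGMmAA=2 GGMmAa=4 GGMmaa=2 GGmmAA=2 GGmmAa=4 GGmmaa=2 GgMmAA=4 GgMmAa=8 GgMmaa=4 GgmmAA=4 GgmmAa=8 Ggmmaa=4 ggMmAA=2 ggMmAa=4 ggMmaa=2 ggmmAA=2 ggmmAa=4 ggmmaa=2
G_ M_ A_ hits 18/64; gcd=2; 18÷2/64÷2 = 9/32

P(G_ M_ A_) = 9/32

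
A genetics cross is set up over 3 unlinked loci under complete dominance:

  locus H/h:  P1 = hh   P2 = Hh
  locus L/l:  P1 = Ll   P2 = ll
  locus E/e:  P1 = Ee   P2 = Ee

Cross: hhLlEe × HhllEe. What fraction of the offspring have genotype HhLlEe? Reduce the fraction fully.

P(HhLlEe) = 1/8

hhLlEe gametes: hLE×2, hLe×2, hlE×2, hle×2
HhllEe gametes: HlE×2, Hle×2, hlE×2, hle×2
hhLlEe×HhllEe grid (8·8=64): HhLlEE=4 HhLlEe=8 HhLlee=4 HhllEE=4 HhllEe=8 Hhllee=4 hhLlEE=4 hhLlEe=8 hhLlee=4 hhllEE=4 hhllEe=8 hhllee=4
HhLlEe hits 8/64; gcd=8; 8÷8/64÷8 = 1/8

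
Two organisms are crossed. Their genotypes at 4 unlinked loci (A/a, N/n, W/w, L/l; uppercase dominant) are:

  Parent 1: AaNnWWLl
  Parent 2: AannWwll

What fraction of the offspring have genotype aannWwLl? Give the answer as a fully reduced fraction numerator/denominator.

AaNnWWLl gametes: ANWL×2, ANWl×2, AnWL×2, AnWl×2, aNWL×2, aNWl×2, anWL×2, anWl×2
AannWwll gametes: AnWl×4, Anwl×4, anWl×4, anwl×4
AaNnWWLl×AannWwll grid (16·16=256): AANnWWLl=8 AANnWWll=8 AANnWwLl=8 AANnWwll=8 AAnnWWLl=8 AAnnWWll=8 AAnnWwLl=8 AAnnWwll=8 AaNnWWLl=16 AaNnWWll=16 AaNnWwLl=16 AaNnWwll=16 AannWWLl=16 AannWWll=16 AannWwLl=16 AannWwll=16 aaNnWWLl=8 aaNnWWll=8 aaNnWwLl=8 aaNnWwll=8 aannWWLl=8 aannWWll=8 aannWwLl=8 aannWwll=8
aannWwLl hits 8/256; gcd=8; 8÷8/256÷8 = 1/32

P(aannWwLl) = 1/32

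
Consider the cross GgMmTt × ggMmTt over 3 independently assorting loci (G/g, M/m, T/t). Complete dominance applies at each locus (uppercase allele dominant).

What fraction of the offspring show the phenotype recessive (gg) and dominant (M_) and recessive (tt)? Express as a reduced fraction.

GgMmTt gametes: GMT×1, GMt×1, GmT×1, Gmt×1, gMT×1, gMt×1, gmT×1, gmt×1
ggMmTt gametes: gMT×2, gMt×2, gmT×2, gmt×2
GgMmTt×ggMmTt grid (8·8=64): GgMMTT=2 GgMMTt=4 GgMMtt=2 GgMmTT=4 GgMmTt=8 GgMmtt=4 GgmmTT=2 GgmmTt=4 Ggmmtt=2 ggMMTT=2 ggMMTt=4 ggMMtt=2 ggMmTT=4 ggMmTt=8 ggMmtt=4 ggmmTT=2 ggmmTt=4 ggmmtt=2
gg M_ tt hits 6/64; gcd=2; 6÷2/64÷2 = 3/32

P(gg M_ tt) = 3/32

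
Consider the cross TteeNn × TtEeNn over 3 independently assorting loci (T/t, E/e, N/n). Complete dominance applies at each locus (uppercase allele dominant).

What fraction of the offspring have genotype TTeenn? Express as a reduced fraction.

TteeNn gametes: TeN×2, Ten×2, teN×2, ten×2
TtEeNn gametes: TEN×1, TEn×1, TeN×1, Ten×1, tEN×1, tEn×1, teN×1, ten×1
TteeNn×TtEeNn grid (8·8=64): TTEeNN=2 TTEeNn=4 TTEenn=2 TTeeNN=2 TTeeNn=4 TTeenn=2 TtEeNN=4 TtEeNn=8 TtEenn=4 TteeNN=4 TteeNn=8 Tteenn=4 ttEeNN=2 ttEeNn=4 ttEenn=2 tteeNN=2 tteeNn=4 tteenn=2
TTeenn hits 2/64; gcd=2; 2÷2/64÷2 = 1/32

P(TTeenn) = 1/32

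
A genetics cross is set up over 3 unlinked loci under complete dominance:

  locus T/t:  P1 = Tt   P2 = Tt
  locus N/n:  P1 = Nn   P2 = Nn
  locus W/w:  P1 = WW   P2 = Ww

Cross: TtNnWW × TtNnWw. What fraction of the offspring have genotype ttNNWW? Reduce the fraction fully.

P(ttNNWW) = 1/32

TtNnWW gametes: TNW×2, TnW×2, tNW×2, tnW×2
TtNnWw gametes: TNW×1, TNw×1, TnW×1, Tnw×1, tNW×1, tNw×1, tnW×1, tnw×1
TtNnWW×TtNnWw grid (8·8=64): TTNNWW=2 TTNNWw=2 TTNnWW=4 TTNnWw=4 TTnnWW=2 TTnnWw=2 TtNNWW=4 TtNNWw=4 TtNnWW=8 TtNnWw=8 TtnnWW=4 TtnnWw=4 ttNNWW=2 ttNNWw=2 ttNnWW=4 ttNnWw=4 ttnnWW=2 ttnnWw=2
ttNNWW hits 2/64; gcd=2; 2÷2/64÷2 = 1/32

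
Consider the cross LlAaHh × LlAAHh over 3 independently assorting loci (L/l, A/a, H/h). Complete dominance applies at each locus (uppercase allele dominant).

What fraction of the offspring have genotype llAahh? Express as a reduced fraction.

LlAaHh gametes: LAH×1, LAh×1, LaH×1, Lah×1, lAH×1, lAh×1, laH×1, lah×1
LlAAHh gametes: LAH×2, LAh×2, lAH×2, lAh×2
LlAaHh×LlAAHh grid (8·8=64): LLAAHH=2 LLAAHh=4 LLAAhh=2 LLAaHH=2 LLAaHh=4 LLAahh=2 LlAAHH=4 LlAAHh=8 LlAAhh=4 LlAaHH=4 LlAaHh=8 LlAahh=4 llAAHH=2 llAAHh=4 llAAhh=2 llAaHH=2 llAaHh=4 llAahh=2
llAahh hits 2/64; gcd=2; 2÷2/64÷2 = 1/32

P(llAahh) = 1/32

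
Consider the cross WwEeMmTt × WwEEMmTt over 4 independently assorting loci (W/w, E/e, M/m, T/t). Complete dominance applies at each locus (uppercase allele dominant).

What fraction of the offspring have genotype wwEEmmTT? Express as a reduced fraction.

P(wwEEmmTT) = 1/128

WwEeMmTt gametes: WEMT×1, WEMt×1, WEmT×1, WEmt×1, WeMT×1, WeMt×1, WemT×1, Wemt×1, wEMT×1, wEMt×1, wEmT×1, wEmt×1, weMT×1, weMt×1, wemT×1, wemt×1
WwEEMmTt gametes: WEMT×2, WEMt×2, WEmT×2, WEmt×2, wEMT×2, wEMt×2, wEmT×2, wEmt×2
WwEeMmTt×WwEEMmTt grid (16·16=256): WWEEMMTT=2 WWEEMMTt=4 WWEEMMtt=2 WWEEMmTT=4 WWEEMmTt=8 WWEEMmtt=4 WWEEmmTT=2 WWEEmmTt=4 WWEEmmtt=2 WWEeMMTT=2 WWEeMMTt=4 WWEeMMtt=2 WWEeMmTT=4 WWEeMmTt=8 WWEeMmtt=4 WWEemmTT=2 WWEemmTt=4 WWEemmtt=2 WwEEMMTT=4 WwEEMMTt=8 WwEEMMtt=4 WwEEMmTT=8 WwEEMmTt=16 WwEEMmtt=8 WwEEmmTT=4 WwEEmmTt=8 WwEEmmtt=4 WwEeMMTT=4 WwEeMMTt=8 WwEeMMtt=4 WwEeMmTT=8 WwEeMmTt=16 WwEeMmtt=8 WwEemmTT=4 WwEemmTt=8 WwEemmtt=4 wwEEMMTT=2 wwEEMMTt=4 wwEEMMtt=2 wwEEMmTT=4 wwEEMmTt=8 wwEEMmtt=4 wwEEmmTT=2 wwEEmmTt=4 wwEEmmtt=2 wwEeMMTT=2 wwEeMMTt=4 wwEeMMtt=2 wwEeMmTT=4 wwEeMmTt=8 wwEeMmtt=4 wwEemmTT=2 wwEemmTt=4 wwEemmtt=2
wwEEmmTT hits 2/256; gcd=2; 2÷2/256÷2 = 1/128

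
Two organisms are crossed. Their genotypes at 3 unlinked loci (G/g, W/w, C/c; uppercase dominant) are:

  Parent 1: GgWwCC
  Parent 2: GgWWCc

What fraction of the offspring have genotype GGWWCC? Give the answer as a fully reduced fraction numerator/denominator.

GgWwCC gametes: GWC×2, GwC×2, gWC×2, gwC×2
GgWWCc gametes: GWC×2, GWc×2, gWC×2, gWc×2
GgWwCC×GgWWCc grid (8·8=64): GGWWCC=4 GGWWCc=4 GGWwCC=4 GGWwCc=4 GgWWCC=8 GgWWCc=8 GgWwCC=8 GgWwCc=8 ggWWCC=4 ggWWCc=4 ggWwCC=4 ggWwCc=4
GGWWCC hits 4/64; gcd=4; 4÷4/64÷4 = 1/16

P(GGWWCC) = 1/16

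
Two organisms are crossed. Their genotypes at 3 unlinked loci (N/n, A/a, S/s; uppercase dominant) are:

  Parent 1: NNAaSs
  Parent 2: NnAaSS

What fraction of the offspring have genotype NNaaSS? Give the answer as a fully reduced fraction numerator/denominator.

P(NNaaSS) = 1/16

NNAaSs gametes: NAS×2, NAs×2, NaS×2, Nas×2
NnAaSS gametes: NAS×2, NaS×2, nAS×2, naS×2
NNAaSs×NnAaSS grid (8·8=64): NNAASS=4 NNAASs=4 NNAaSS=8 NNAaSs=8 NNaaSS=4 NNaaSs=4 NnAASS=4 NnAASs=4 NnAaSS=8 NnAaSs=8 NnaaSS=4 NnaaSs=4
NNaaSS hits 4/64; gcd=4; 4÷4/64÷4 = 1/16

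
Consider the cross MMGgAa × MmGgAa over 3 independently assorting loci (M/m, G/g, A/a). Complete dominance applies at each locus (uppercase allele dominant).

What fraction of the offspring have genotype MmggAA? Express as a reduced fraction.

MMGgAa gametes: MGA×2, MGa×2, MgA×2, Mga×2
MmGgAa gametes: MGA×1, MGa×1, MgA×1, Mga×1, mGA×1, mGa×1, mgA×1, mga×1
MMGgAa×MmGgAa grid (8·8=64): MMGGAA=2 MMGGAa=4 MMGGaa=2 MMGgAA=4 MMGgAa=8 MMGgaa=4 MMggAA=2 MMggAa=4 MMggaa=2 MmGGAA=2 MmGGAa=4 MmGGaa=2 MmGgAA=4 MmGgAa=8 MmGgaa=4 MmggAA=2 MmggAa=4 Mmggaa=2
MmggAA hits 2/64; gcd=2; 2÷2/64÷2 = 1/32

P(MmggAA) = 1/32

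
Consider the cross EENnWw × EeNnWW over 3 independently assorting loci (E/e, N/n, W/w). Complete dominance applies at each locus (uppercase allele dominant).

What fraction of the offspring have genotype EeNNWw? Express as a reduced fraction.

P(EeNNWw) = 1/16

EENnWw gametes: ENW×2, ENw×2, EnW×2, Enw×2
EeNnWW gametes: ENW×2, EnW×2, eNW×2, enW×2
EENnWw×EeNnWW grid (8·8=64): EENNWW=4 EENNWw=4 EENnWW=8 EENnWw=8 EEnnWW=4 EEnnWw=4 EeNNWW=4 EeNNWw=4 EeNnWW=8 EeNnWw=8 EennWW=4 EennWw=4
EeNNWw hits 4/64; gcd=4; 4÷4/64÷4 = 1/16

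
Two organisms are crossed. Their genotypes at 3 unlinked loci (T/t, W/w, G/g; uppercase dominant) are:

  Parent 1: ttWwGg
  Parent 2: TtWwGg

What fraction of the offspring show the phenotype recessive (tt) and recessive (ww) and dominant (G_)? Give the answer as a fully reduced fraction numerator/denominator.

ttWwGg gametes: tWG×2, tWg×2, twG×2, twg×2
TtWwGg gametes: TWG×1, TWg×1, TwG×1, Twg×1, tWG×1, tWg×1, twG×1, twg×1
ttWwGg×TtWwGg grid (8·8=64): TtWWGG=2 TtWWGg=4 TtWWgg=2 TtWwGG=4 TtWwGg=8 TtWwgg=4 TtwwGG=2 TtwwGg=4 Ttwwgg=2 ttWWGG=2 ttWWGg=4 ttWWgg=2 ttWwGG=4 ttWwGg=8 ttWwgg=4 ttwwGG=2 ttwwGg=4 ttwwgg=2
tt ww G_ hits 6/64; gcd=2; 6÷2/64÷2 = 3/32

P(tt ww G_) = 3/32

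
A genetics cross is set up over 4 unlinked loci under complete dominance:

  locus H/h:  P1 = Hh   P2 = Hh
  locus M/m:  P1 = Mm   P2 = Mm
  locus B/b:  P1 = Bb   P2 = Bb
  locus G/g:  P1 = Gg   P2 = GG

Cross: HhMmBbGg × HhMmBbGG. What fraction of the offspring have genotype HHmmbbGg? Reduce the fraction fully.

P(HHmmbbGg) = 1/128

HhMmBbGg gametes: HMBG×1, HMBg×1, HMbG×1, HMbg×1, HmBG×1, HmBg×1, HmbG×1, Hmbg×1, hMBG×1, hMBg×1, hMbG×1, hMbg×1, hmBG×1, hmBg×1, hmbG×1, hmbg×1
HhMmBbGG gametes: HMBG×2, HMbG×2, HmBG×2, HmbG×2, hMBG×2, hMbG×2, hmBG×2, hmbG×2
HhMmBbGg×HhMmBbGG grid (16·16=256): HHMMBBGG=2 HHMMBBGg=2 HHMMBbGG=4 HHMMBbGg=4 HHMMbbGG=2 HHMMbbGg=2 HHMmBBGG=4 HHMmBBGg=4 HHMmBbGG=8 HHMmBbGg=8 HHMmbbGG=4 HHMmbbGg=4 HHmmBBGG=2 HHmmBBGg=2 HHmmBbGG=4 HHmmBbGg=4 HHmmbbGG=2 HHmmbbGg=2 HhMMBBGG=4 HhMMBBGg=4 HhMMBbGG=8 HhMMBbGg=8 HhMMbbGG=4 HhMMbbGg=4 HhMmBBGG=8 HhMmBBGg=8 HhMmBbGG=16 HhMmBbGg=16 HhMmbbGG=8 HhMmbbGg=8 HhmmBBGG=4 HhmmBBGg=4 HhmmBbGG=8 HhmmBbGg=8 HhmmbbGG=4 HhmmbbGg=4 hhMMBBGG=2 hhMMBBGg=2 hhMMBbGG=4 hhMMBbGg=4 hhMMbbGG=2 hhMMbbGg=2 hhMmBBGG=4 hhMmBBGg=4 hhMmBbGG=8 hhMmBbGg=8 hhMmbbGG=4 hhMmbbGg=4 hhmmBBGG=2 hhmmBBGg=2 hhmmBbGG=4 hhmmBbGg=4 hhmmbbGG=2 hhmmbbGg=2
HHmmbbGg hits 2/256; gcd=2; 2÷2/256÷2 = 1/128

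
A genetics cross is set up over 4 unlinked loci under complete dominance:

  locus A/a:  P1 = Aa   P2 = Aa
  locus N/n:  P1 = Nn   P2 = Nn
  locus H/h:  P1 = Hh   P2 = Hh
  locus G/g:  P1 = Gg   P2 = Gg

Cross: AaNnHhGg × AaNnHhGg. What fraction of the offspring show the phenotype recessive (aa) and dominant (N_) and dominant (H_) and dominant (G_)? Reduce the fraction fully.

AaNnHhGg gametes: ANHG×1, ANHg×1, ANhG×1, ANhg×1, AnHG×1, AnHg×1, AnhG×1, Anhg×1, aNHG×1, aNHg×1, aNhG×1, aNhg×1, anHG×1, anHg×1, anhG×1, anhg×1
AaNnHhGg gametes: ANHG×1, ANHg×1, ANhG×1, ANhg×1, AnHG×1, AnHg×1, AnhG×1, Anhg×1, aNHG×1, aNHg×1, aNhG×1, aNhg×1, anHG×1, anHg×1, anhG×1, anhg×1
AaNnHhGg×AaNnHhGg grid (16·16=256): AANNHHGG=1 AANNHHGg=2 AANNHHgg=1 AANNHhGG=2 AANNHhGg=4 AANNHhgg=2 AANNhhGG=1 AANNhhGg=2 AANNhhgg=1 AANnHHGG=2 AANnHHGg=4 AANnHHgg=2 AANnHhGG=4 AANnHhGg=8 AANnHhgg=4 AANnhhGG=2 AANnhhGg=4 AANnhhgg=2 AAnnHHGG=1 AAnnHHGg=2 AAnnHHgg=1 AAnnHhGG=2 AAnnHhGg=4 AAnnHhgg=2 AAnnhhGG=1 AAnnhhGg=2 AAnnhhgg=1 AaNNHHGG=2 AaNNHHGg=4 AaNNHHgg=2 AaNNHhGG=4 AaNNHhGg=8 AaNNHhgg=4 AaNNhhGG=2 AaNNhhGg=4 AaNNhhgg=2 AaNnHHGG=4 AaNnHHGg=8 AaNnHHgg=4 AaNnHhGG=8 AaNnHhGg=16 AaNnHhgg=8 AaNnhhGG=4 AaNnhhGg=8 AaNnhhgg=4 AannHHGG=2 AannHHGg=4 AannHHgg=2 AannHhGG=4 AannHhGg=8 AannHhgg=4 AannhhGG=2 AannhhGg=4 Aannhhgg=2 aaNNHHGG=1 aaNNHHGg=2 aaNNHHgg=1 aaNNHhGG=2 aaNNHhGg=4 aaNNHhgg=2 aaNNhhGG=1 aaNNhhGg=2 aaNNhhgg=1 aaNnHHGG=2 aaNnHHGg=4 aaNnHHgg=2 aaNnHhGG=4 aaNnHhGg=8 aaNnHhgg=4 aaNnhhGG=2 aaNnhhGg=4 aaNnhhgg=2 aannHHGG=1 aannHHGg=2 aannHHgg=1 aannHhGG=2 aannHhGg=4 aannHhgg=2 aannhhGG=1 aannhhGg=2 aannhhgg=1
aa N_ H_ G_ hits 27/256; gcd=1; 27÷1/256÷1 = 27/256

P(aa N_ H_ G_) = 27/256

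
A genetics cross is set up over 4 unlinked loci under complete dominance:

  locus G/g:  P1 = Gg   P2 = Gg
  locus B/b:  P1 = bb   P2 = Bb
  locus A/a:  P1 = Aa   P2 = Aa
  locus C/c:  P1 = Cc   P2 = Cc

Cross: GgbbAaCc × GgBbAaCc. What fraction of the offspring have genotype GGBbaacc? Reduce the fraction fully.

GgbbAaCc gametes: GbAC×2, GbAc×2, GbaC×2, Gbac×2, gbAC×2, gbAc×2, gbaC×2, gbac×2
GgBbAaCc gametes: GBAC×1, GBAc×1, GBaC×1, GBac×1, GbAC×1, GbAc×1, GbaC×1, Gbac×1, gBAC×1, gBAc×1, gBaC×1, gBac×1, gbAC×1, gbAc×1, gbaC×1, gbac×1
GgbbAaCc×GgBbAaCc grid (16·16=256): GGBbAACC=2 GGBbAACc=4 GGBbAAcc=2 GGBbAaCC=4 GGBbAaCc=8 GGBbAacc=4 GGBbaaCC=2 GGBbaaCc=4 GGBbaacc=2 GGbbAACC=2 GGbbAACc=4 GGbbAAcc=2 GGbbAaCC=4 GGbbAaCc=8 GGbbAacc=4 GGbbaaCC=2 GGbbaaCc=4 GGbbaacc=2 GgBbAACC=4 GgBbAACc=8 GgBbAAcc=4 GgBbAaCC=8 GgBbAaCc=16 GgBbAacc=8 GgBbaaCC=4 GgBbaaCc=8 GgBbaacc=4 GgbbAACC=4 GgbbAACc=8 GgbbAAcc=4 GgbbAaCC=8 GgbbAaCc=16 GgbbAacc=8 GgbbaaCC=4 GgbbaaCc=8 Ggbbaacc=4 ggBbAACC=2 ggBbAACc=4 ggBbAAcc=2 ggBbAaCC=4 ggBbAaCc=8 ggBbAacc=4 ggBbaaCC=2 ggBbaaCc=4 ggBbaacc=2 ggbbAACC=2 ggbbAACc=4 ggbbAAcc=2 ggbbAaCC=4 ggbbAaCc=8 ggbbAacc=4 ggbbaaCC=2 ggbbaaCc=4 ggbbaacc=2
GGBbaacc hits 2/256; gcd=2; 2÷2/256÷2 = 1/128

P(GGBbaacc) = 1/128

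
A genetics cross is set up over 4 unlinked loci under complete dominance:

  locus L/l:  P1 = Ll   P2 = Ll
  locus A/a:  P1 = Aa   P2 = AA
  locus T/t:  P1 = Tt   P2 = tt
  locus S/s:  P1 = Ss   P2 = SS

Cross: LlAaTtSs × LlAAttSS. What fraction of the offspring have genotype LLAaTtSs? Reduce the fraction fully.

P(LLAaTtSs) = 1/32

LlAaTtSs gametes: LATS×1, LATs×1, LAtS×1, LAts×1, LaTS×1, LaTs×1, LatS×1, Lats×1, lATS×1, lATs×1, lAtS×1, lAts×1, laTS×1, laTs×1, latS×1, lats×1
LlAAttSS gametes: LAtS×8, lAtS×8
LlAaTtSs×LlAAttSS grid (16·16=256): LLAATtSS=8 LLAATtSs=8 LLAAttSS=8 LLAAttSs=8 LLAaTtSS=8 LLAaTtSs=8 LLAattSS=8 LLAattSs=8 LlAATtSS=16 LlAATtSs=16 LlAAttSS=16 LlAAttSs=16 LlAaTtSS=16 LlAaTtSs=16 LlAattSS=16 LlAattSs=16 llAATtSS=8 llAATtSs=8 llAAttSS=8 llAAttSs=8 llAaTtSS=8 llAaTtSs=8 llAattSS=8 llAattSs=8
LLAaTtSs hits 8/256; gcd=8; 8÷8/256÷8 = 1/32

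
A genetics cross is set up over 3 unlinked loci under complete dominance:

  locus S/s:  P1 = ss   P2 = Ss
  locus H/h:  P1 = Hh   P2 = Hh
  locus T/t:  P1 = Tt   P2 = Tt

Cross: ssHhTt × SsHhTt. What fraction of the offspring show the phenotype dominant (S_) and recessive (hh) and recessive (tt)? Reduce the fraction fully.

P(S_ hh tt) = 1/32

ssHhTt gametes: sHT×2, sHt×2, shT×2, sht×2
SsHhTt gametes: SHT×1, SHt×1, ShT×1, Sht×1, sHT×1, sHt×1, shT×1, sht×1
ssHhTt×SsHhTt grid (8·8=64): SsHHTT=2 SsHHTt=4 SsHHtt=2 SsHhTT=4 SsHhTt=8 SsHhtt=4 SshhTT=2 SshhTt=4 Sshhtt=2 ssHHTT=2 ssHHTt=4 ssHHtt=2 ssHhTT=4 ssHhTt=8 ssHhtt=4 sshhTT=2 sshhTt=4 sshhtt=2
S_ hh tt hits 2/64; gcd=2; 2÷2/64÷2 = 1/32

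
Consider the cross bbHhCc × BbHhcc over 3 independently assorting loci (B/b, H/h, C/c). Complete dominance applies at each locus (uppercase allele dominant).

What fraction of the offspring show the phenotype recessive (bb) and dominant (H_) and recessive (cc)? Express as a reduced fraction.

P(bb H_ cc) = 3/16

bbHhCc gametes: bHC×2, bHc×2, bhC×2, bhc×2
BbHhcc gametes: BHc×2, Bhc×2, bHc×2, bhc×2
bbHhCc×BbHhcc grid (8·8=64): BbHHCc=4 BbHHcc=4 BbHhCc=8 BbHhcc=8 BbhhCc=4 Bbhhcc=4 bbHHCc=4 bbHHcc=4 bbHhCc=8 bbHhcc=8 bbhhCc=4 bbhhcc=4
bb H_ cc hits 12/64; gcd=4; 12÷4/64÷4 = 3/16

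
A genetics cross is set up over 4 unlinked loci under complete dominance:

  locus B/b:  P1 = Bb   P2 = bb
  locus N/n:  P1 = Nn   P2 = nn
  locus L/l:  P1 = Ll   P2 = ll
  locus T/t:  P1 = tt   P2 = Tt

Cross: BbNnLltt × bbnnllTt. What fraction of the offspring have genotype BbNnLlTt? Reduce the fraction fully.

P(BbNnLlTt) = 1/16

BbNnLltt gametes: BNLt×2, BNlt×2, BnLt×2, Bnlt×2, bNLt×2, bNlt×2, bnLt×2, bnlt×2
bbnnllTt gametes: bnlT×8, bnlt×8
BbNnLltt×bbnnllTt grid (16·16=256): BbNnLlTt=16 BbNnLltt=16 BbNnllTt=16 BbNnlltt=16 BbnnLlTt=16 BbnnLltt=16 BbnnllTt=16 Bbnnlltt=16 bbNnLlTt=16 bbNnLltt=16 bbNnllTt=16 bbNnlltt=16 bbnnLlTt=16 bbnnLltt=16 bbnnllTt=16 bbnnlltt=16
BbNnLlTt hits 16/256; gcd=16; 16÷16/256÷16 = 1/16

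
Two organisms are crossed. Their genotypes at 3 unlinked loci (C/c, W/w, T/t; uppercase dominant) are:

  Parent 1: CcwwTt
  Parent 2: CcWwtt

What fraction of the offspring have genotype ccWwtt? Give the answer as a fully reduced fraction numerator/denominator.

P(ccWwtt) = 1/16

CcwwTt gametes: CwT×2, Cwt×2, cwT×2, cwt×2
CcWwtt gametes: CWt×2, Cwt×2, cWt×2, cwt×2
CcwwTt×CcWwtt grid (8·8=64): CCWwTt=4 CCWwtt=4 CCwwTt=4 CCwwtt=4 CcWwTt=8 CcWwtt=8 CcwwTt=8 Ccwwtt=8 ccWwTt=4 ccWwtt=4 ccwwTt=4 ccwwtt=4
ccWwtt hits 4/64; gcd=4; 4÷4/64÷4 = 1/16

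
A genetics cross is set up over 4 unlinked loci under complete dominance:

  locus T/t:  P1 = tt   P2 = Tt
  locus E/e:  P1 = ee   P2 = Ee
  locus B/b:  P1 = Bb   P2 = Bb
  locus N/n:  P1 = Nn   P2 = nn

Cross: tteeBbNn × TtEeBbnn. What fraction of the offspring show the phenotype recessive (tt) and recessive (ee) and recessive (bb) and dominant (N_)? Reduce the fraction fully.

P(tt ee bb N_) = 1/32

tteeBbNn gametes: teBN×4, teBn×4, tebN×4, tebn×4
TtEeBbnn gametes: TEBn×2, TEbn×2, TeBn×2, Tebn×2, tEBn×2, tEbn×2, teBn×2, tebn×2
tteeBbNn×TtEeBbnn grid (16·16=256): TtEeBBNn=8 TtEeBBnn=8 TtEeBbNn=16 TtEeBbnn=16 TtEebbNn=8 TtEebbnn=8 TteeBBNn=8 TteeBBnn=8 TteeBbNn=16 TteeBbnn=16 TteebbNn=8 Tteebbnn=8 ttEeBBNn=8 ttEeBBnn=8 ttEeBbNn=16 ttEeBbnn=16 ttEebbNn=8 ttEebbnn=8 tteeBBNn=8 tteeBBnn=8 tteeBbNn=16 tteeBbnn=16 tteebbNn=8 tteebbnn=8
tt ee bb N_ hits 8/256; gcd=8; 8÷8/256÷8 = 1/32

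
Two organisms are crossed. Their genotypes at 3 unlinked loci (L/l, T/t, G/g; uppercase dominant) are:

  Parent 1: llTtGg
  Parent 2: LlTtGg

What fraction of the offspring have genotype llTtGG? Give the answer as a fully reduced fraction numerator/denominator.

llTtGg gametes: lTG×2, lTg×2, ltG×2, ltg×2
LlTtGg gametes: LTG×1, LTg×1, LtG×1, Ltg×1, lTG×1, lTg×1, ltG×1, ltg×1
llTtGg×LlTtGg grid (8·8=64): LlTTGG=2 LlTTGg=4 LlTTgg=2 LlTtGG=4 LlTtGg=8 LlTtgg=4 LlttGG=2 LlttGg=4 Llttgg=2 llTTGG=2 llTTGg=4 llTTgg=2 llTtGG=4 llTtGg=8 llTtgg=4 llttGG=2 llttGg=4 llttgg=2
llTtGG hits 4/64; gcd=4; 4÷4/64÷4 = 1/16

P(llTtGG) = 1/16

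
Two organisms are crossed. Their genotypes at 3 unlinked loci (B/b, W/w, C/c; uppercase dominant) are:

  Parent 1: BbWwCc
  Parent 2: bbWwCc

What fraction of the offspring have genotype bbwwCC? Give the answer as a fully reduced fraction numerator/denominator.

P(bbwwCC) = 1/32

BbWwCc gametes: BWC×1, BWc×1, BwC×1, Bwc×1, bWC×1, bWc×1, bwC×1, bwc×1
bbWwCc gametes: bWC×2, bWc×2, bwC×2, bwc×2
BbWwCc×bbWwCc grid (8·8=64): BbWWCC=2 BbWWCc=4 BbWWcc=2 BbWwCC=4 BbWwCc=8 BbWwcc=4 BbwwCC=2 BbwwCc=4 Bbwwcc=2 bbWWCC=2 bbWWCc=4 bbWWcc=2 bbWwCC=4 bbWwCc=8 bbWwcc=4 bbwwCC=2 bbwwCc=4 bbwwcc=2
bbwwCC hits 2/64; gcd=2; 2÷2/64÷2 = 1/32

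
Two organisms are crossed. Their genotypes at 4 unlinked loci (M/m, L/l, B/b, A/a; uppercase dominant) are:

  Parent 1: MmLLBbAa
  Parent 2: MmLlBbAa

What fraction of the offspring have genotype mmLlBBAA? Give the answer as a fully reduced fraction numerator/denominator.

P(mmLlBBAA) = 1/128

MmLLBbAa gametes: MLBA×2, MLBa×2, MLbA×2, MLba×2, mLBA×2, mLBa×2, mLbA×2, mLba×2
MmLlBbAa gametes: MLBA×1, MLBa×1, MLbA×1, MLba×1, MlBA×1, MlBa×1, MlbA×1, Mlba×1, mLBA×1, mLBa×1, mLbA×1, mLba×1, mlBA×1, mlBa×1, mlbA×1, mlba×1
MmLLBbAa×MmLlBbAa grid (16·16=256): MMLLBBAA=2 MMLLBBAa=4 MMLLBBaa=2 MMLLBbAA=4 MMLLBbAa=8 MMLLBbaa=4 MMLLbbAA=2 MMLLbbAa=4 MMLLbbaa=2 MMLlBBAA=2 MMLlBBAa=4 MMLlBBaa=2 MMLlBbAA=4 MMLlBbAa=8 MMLlBbaa=4 MMLlbbAA=2 MMLlbbAa=4 MMLlbbaa=2 MmLLBBAA=4 MmLLBBAa=8 MmLLBBaa=4 MmLLBbAA=8 MmLLBbAa=16 MmLLBbaa=8 MmLLbbAA=4 MmLLbbAa=8 MmLLbbaa=4 MmLlBBAA=4 MmLlBBAa=8 MmLlBBaa=4 MmLlBbAA=8 MmLlBbAa=16 MmLlBbaa=8 MmLlbbAA=4 MmLlbbAa=8 MmLlbbaa=4 mmLLBBAA=2 mmLLBBAa=4 mmLLBBaa=2 mmLLBbAA=4 mmLLBbAa=8 mmLLBbaa=4 mmLLbbAA=2 mmLLbbAa=4 mmLLbbaa=2 mmLlBBAA=2 mmLlBBAa=4 mmLlBBaa=2 mmLlBbAA=4 mmLlBbAa=8 mmLlBbaa=4 mmLlbbAA=2 mmLlbbAa=4 mmLlbbaa=2
mmLlBBAA hits 2/256; gcd=2; 2÷2/256÷2 = 1/128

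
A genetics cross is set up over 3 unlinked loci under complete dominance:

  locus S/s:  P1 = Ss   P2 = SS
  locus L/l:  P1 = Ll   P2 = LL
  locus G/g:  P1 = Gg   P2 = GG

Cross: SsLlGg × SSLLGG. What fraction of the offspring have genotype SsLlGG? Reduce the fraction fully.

SsLlGg gametes: SLG×1, SLg×1, SlG×1, Slg×1, sLG×1, sLg×1, slG×1, slg×1
SSLLGG gametes: SLG×8
SsLlGg×SSLLGG grid (8·8=64): SSLLGG=8 SSLLGg=8 SSLlGG=8 SSLlGg=8 SsLLGG=8 SsLLGg=8 SsLlGG=8 SsLlGg=8
SsLlGG hits 8/64; gcd=8; 8÷8/64÷8 = 1/8

P(SsLlGG) = 1/8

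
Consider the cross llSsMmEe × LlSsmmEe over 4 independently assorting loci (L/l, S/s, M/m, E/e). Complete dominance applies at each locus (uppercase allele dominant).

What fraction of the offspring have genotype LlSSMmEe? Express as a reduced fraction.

llSsMmEe gametes: lSME×2, lSMe×2, lSmE×2, lSme×2, lsME×2, lsMe×2, lsmE×2, lsme×2
LlSsmmEe gametes: LSmE×2, LSme×2, LsmE×2, Lsme×2, lSmE×2, lSme×2, lsmE×2, lsme×2
llSsMmEe×LlSsmmEe grid (16·16=256): LlSSMmEE=4 LlSSMmEe=8 LlSSMmee=4 LlSSmmEE=4 LlSSmmEe=8 LlSSmmee=4 LlSsMmEE=8 LlSsMmEe=16 LlSsMmee=8 LlSsmmEE=8 LlSsmmEe=16 LlSsmmee=8 LlssMmEE=4 LlssMmEe=8 LlssMmee=4 LlssmmEE=4 LlssmmEe=8 Llssmmee=4 llSSMmEE=4 llSSMmEe=8 llSSMmee=4 llSSmmEE=4 llSSmmEe=8 llSSmmee=4 llSsMmEE=8 llSsMmEe=16 llSsMmee=8 llSsmmEE=8 llSsmmEe=16 llSsmmee=8 llssMmEE=4 llssMmEe=8 llssMmee=4 llssmmEE=4 llssmmEe=8 llssmmee=4
LlSSMmEe hits 8/256; gcd=8; 8÷8/256÷8 = 1/32

P(LlSSMmEe) = 1/32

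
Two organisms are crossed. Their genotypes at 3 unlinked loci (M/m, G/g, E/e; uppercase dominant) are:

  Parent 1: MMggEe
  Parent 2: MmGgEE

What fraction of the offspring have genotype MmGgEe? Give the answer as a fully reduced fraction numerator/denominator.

MMggEe gametes: MgE×4, Mge×4
MmGgEE gametes: MGE×2, MgE×2, mGE×2, mgE×2
MMggEe×MmGgEE grid (8·8=64): MMGgEE=8 MMGgEe=8 MMggEE=8 MMggEe=8 MmGgEE=8 MmGgEe=8 MmggEE=8 MmggEe=8
MmGgEe hits 8/64; gcd=8; 8÷8/64÷8 = 1/8

P(MmGgEe) = 1/8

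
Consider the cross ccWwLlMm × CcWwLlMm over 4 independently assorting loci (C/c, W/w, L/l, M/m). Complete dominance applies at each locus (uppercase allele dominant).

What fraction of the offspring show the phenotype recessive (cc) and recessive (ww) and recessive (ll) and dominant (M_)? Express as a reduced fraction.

ccWwLlMm gametes: cWLM×2, cWLm×2, cWlM×2, cWlm×2, cwLM×2, cwLm×2, cwlM×2, cwlm×2
CcWwLlMm gametes: CWLM×1, CWLm×1, CWlM×1, CWlm×1, CwLM×1, CwLm×1, CwlM×1, Cwlm×1, cWLM×1, cWLm×1, cWlM×1, cWlm×1, cwLM×1, cwLm×1, cwlM×1, cwlm×1
ccWwLlMm×CcWwLlMm grid (16·16=256): CcWWLLMM=2 CcWWLLMm=4 CcWWLLmm=2 CcWWLlMM=4 CcWWLlMm=8 CcWWLlmm=4 CcWWllMM=2 CcWWllMm=4 CcWWllmm=2 CcWwLLMM=4 CcWwLLMm=8 CcWwLLmm=4 CcWwLlMM=8 CcWwLlMm=16 CcWwLlmm=8 CcWwllMM=4 CcWwllMm=8 CcWwllmm=4 CcwwLLMM=2 CcwwLLMm=4 CcwwLLmm=2 CcwwLlMM=4 CcwwLlMm=8 CcwwLlmm=4 CcwwllMM=2 CcwwllMm=4 Ccwwllmm=2 ccWWLLMM=2 ccWWLLMm=4 ccWWLLmm=2 ccWWLlMM=4 ccWWLlMm=8 ccWWLlmm=4 ccWWllMM=2 ccWWllMm=4 ccWWllmm=2 ccWwLLMM=4 ccWwLLMm=8 ccWwLLmm=4 ccWwLlMM=8 ccWwLlMm=16 ccWwLlmm=8 ccWwllMM=4 ccWwllMm=8 ccWwllmm=4 ccwwLLMM=2 ccwwLLMm=4 ccwwLLmm=2 ccwwLlMM=4 ccwwLlMm=8 ccwwLlmm=4 ccwwllMM=2 ccwwllMm=4 ccwwllmm=2
cc ww ll M_ hits 6/256; gcd=2; 6÷2/256÷2 = 3/128

P(cc ww ll M_) = 3/128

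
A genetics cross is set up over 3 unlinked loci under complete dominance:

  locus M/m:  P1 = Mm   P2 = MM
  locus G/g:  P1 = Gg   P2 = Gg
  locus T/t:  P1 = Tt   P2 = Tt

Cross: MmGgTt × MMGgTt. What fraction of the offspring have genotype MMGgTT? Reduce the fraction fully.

MmGgTt gametes: MGT×1, MGt×1, MgT×1, Mgt×1, mGT×1, mGt×1, mgT×1, mgt×1
MMGgTt gametes: MGT×2, MGt×2, MgT×2, Mgt×2
MmGgTt×MMGgTt grid (8·8=64): MMGGTT=2 MMGGTt=4 MMGGtt=2 MMGgTT=4 MMGgTt=8 MMGgtt=4 MMggTT=2 MMggTt=4 MMggtt=2 MmGGTT=2 MmGGTt=4 MmGGtt=2 MmGgTT=4 MmGgTt=8 MmGgtt=4 MmggTT=2 MmggTt=4 Mmggtt=2
MMGgTT hits 4/64; gcd=4; 4÷4/64÷4 = 1/16

P(MMGgTT) = 1/16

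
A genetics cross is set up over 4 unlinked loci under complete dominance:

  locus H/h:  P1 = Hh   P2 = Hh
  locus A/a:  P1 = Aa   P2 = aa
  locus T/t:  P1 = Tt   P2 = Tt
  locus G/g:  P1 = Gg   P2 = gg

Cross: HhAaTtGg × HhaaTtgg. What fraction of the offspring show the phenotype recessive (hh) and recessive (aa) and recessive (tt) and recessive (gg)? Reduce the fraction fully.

P(hh aa tt gg) = 1/64

HhAaTtGg gametes: HATG×1, HATg×1, HAtG×1, HAtg×1, HaTG×1, HaTg×1, HatG×1, Hatg×1, hATG×1, hATg×1, hAtG×1, hAtg×1, haTG×1, haTg×1, hatG×1, hatg×1
HhaaTtgg gametes: HaTg×4, Hatg×4, haTg×4, hatg×4
HhAaTtGg×HhaaTtgg grid (16·16=256): HHAaTTGg=4 HHAaTTgg=4 HHAaTtGg=8 HHAaTtgg=8 HHAattGg=4 HHAattgg=4 HHaaTTGg=4 HHaaTTgg=4 HHaaTtGg=8 HHaaTtgg=8 HHaattGg=4 HHaattgg=4 HhAaTTGg=8 HhAaTTgg=8 HhAaTtGg=16 HhAaTtgg=16 HhAattGg=8 HhAattgg=8 HhaaTTGg=8 HhaaTTgg=8 HhaaTtGg=16 HhaaTtgg=16 HhaattGg=8 Hhaattgg=8 hhAaTTGg=4 hhAaTTgg=4 hhAaTtGg=8 hhAaTtgg=8 hhAattGg=4 hhAattgg=4 hhaaTTGg=4 hhaaTTgg=4 hhaaTtGg=8 hhaaTtgg=8 hhaattGg=4 hhaattgg=4
hh aa tt gg hits 4/256; gcd=4; 4÷4/256÷4 = 1/64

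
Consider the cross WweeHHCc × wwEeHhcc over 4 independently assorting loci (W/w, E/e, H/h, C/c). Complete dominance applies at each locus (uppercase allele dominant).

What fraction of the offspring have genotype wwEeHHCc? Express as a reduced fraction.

P(wwEeHHCc) = 1/16

WweeHHCc gametes: WeHC×4, WeHc×4, weHC×4, weHc×4
wwEeHhcc gametes: wEHc×4, wEhc×4, weHc×4, wehc×4
WweeHHCc×wwEeHhcc grid (16·16=256): WwEeHHCc=16 WwEeHHcc=16 WwEeHhCc=16 WwEeHhcc=16 WweeHHCc=16 WweeHHcc=16 WweeHhCc=16 WweeHhcc=16 wwEeHHCc=16 wwEeHHcc=16 wwEeHhCc=16 wwEeHhcc=16 wweeHHCc=16 wweeHHcc=16 wweeHhCc=16 wweeHhcc=16
wwEeHHCc hits 16/256; gcd=16; 16÷16/256÷16 = 1/16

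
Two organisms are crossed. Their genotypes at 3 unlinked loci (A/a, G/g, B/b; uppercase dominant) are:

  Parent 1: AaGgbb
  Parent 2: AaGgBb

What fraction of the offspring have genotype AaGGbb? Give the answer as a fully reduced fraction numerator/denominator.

AaGgbb gametes: AGb×2, Agb×2, aGb×2, agb×2
AaGgBb gametes: AGB×1, AGb×1, AgB×1, Agb×1, aGB×1, aGb×1, agB×1, agb×1
AaGgbb×AaGgBb grid (8·8=64): AAGGBb=2 AAGGbb=2 AAGgBb=4 AAGgbb=4 AAggBb=2 AAggbb=2 AaGGBb=4 AaGGbb=4 AaGgBb=8 AaGgbb=8 AaggBb=4 Aaggbb=4 aaGGBb=2 aaGGbb=2 aaGgBb=4 aaGgbb=4 aaggBb=2 aaggbb=2
AaGGbb hits 4/64; gcd=4; 4÷4/64÷4 = 1/16

P(AaGGbb) = 1/16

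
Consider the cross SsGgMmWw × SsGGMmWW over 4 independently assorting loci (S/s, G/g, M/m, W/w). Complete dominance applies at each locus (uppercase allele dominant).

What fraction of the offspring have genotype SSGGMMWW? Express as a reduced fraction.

P(SSGGMMWW) = 1/64

SsGgMmWw gametes: SGMW×1, SGMw×1, SGmW×1, SGmw×1, SgMW×1, SgMw×1, SgmW×1, Sgmw×1, sGMW×1, sGMw×1, sGmW×1, sGmw×1, sgMW×1, sgMw×1, sgmW×1, sgmw×1
SsGGMmWW gametes: SGMW×4, SGmW×4, sGMW×4, sGmW×4
SsGgMmWw×SsGGMmWW grid (16·16=256): SSGGMMWW=4 SSGGMMWw=4 SSGGMmWW=8 SSGGMmWw=8 SSGGmmWW=4 SSGGmmWw=4 SSGgMMWW=4 SSGgMMWw=4 SSGgMmWW=8 SSGgMmWw=8 SSGgmmWW=4 SSGgmmWw=4 SsGGMMWW=8 SsGGMMWw=8 SsGGMmWW=16 SsGGMmWw=16 SsGGmmWW=8 SsGGmmWw=8 SsGgMMWW=8 SsGgMMWw=8 SsGgMmWW=16 SsGgMmWw=16 SsGgmmWW=8 SsGgmmWw=8 ssGGMMWW=4 ssGGMMWw=4 ssGGMmWW=8 ssGGMmWw=8 ssGGmmWW=4 ssGGmmWw=4 ssGgMMWW=4 ssGgMMWw=4 ssGgMmWW=8 ssGgMmWw=8 ssGgmmWW=4 ssGgmmWw=4
SSGGMMWW hits 4/256; gcd=4; 4÷4/256÷4 = 1/64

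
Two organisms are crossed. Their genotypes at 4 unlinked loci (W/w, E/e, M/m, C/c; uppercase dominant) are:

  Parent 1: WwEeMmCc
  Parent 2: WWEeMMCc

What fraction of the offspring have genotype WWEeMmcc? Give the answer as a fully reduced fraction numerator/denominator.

WwEeMmCc gametes: WEMC×1, WEMc×1, WEmC×1, WEmc×1, WeMC×1, WeMc×1, WemC×1, Wemc×1, wEMC×1, wEMc×1, wEmC×1, wEmc×1, weMC×1, weMc×1, wemC×1, wemc×1
WWEeMMCc gametes: WEMC×4, WEMc×4, WeMC×4, WeMc×4
WwEeMmCc×WWEeMMCc grid (16·16=256): WWEEMMCC=4 WWEEMMCc=8 WWEEMMcc=4 WWEEMmCC=4 WWEEMmCc=8 WWEEMmcc=4 WWEeMMCC=8 WWEeMMCc=16 WWEeMMcc=8 WWEeMmCC=8 WWEeMmCc=16 WWEeMmcc=8 WWeeMMCC=4 WWeeMMCc=8 WWeeMMcc=4 WWeeMmCC=4 WWeeMmCc=8 WWeeMmcc=4 WwEEMMCC=4 WwEEMMCc=8 WwEEMMcc=4 WwEEMmCC=4 WwEEMmCc=8 WwEEMmcc=4 WwEeMMCC=8 WwEeMMCc=16 WwEeMMcc=8 WwEeMmCC=8 WwEeMmCc=16 WwEeMmcc=8 WweeMMCC=4 WweeMMCc=8 WweeMMcc=4 WweeMmCC=4 WweeMmCc=8 WweeMmcc=4
WWEeMmcc hits 8/256; gcd=8; 8÷8/256÷8 = 1/32

P(WWEeMmcc) = 1/32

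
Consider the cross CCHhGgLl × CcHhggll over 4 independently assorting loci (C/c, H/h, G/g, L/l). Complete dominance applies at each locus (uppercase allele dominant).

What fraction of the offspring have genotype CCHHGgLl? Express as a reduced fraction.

CCHhGgLl gametes: CHGL×2, CHGl×2, CHgL×2, CHgl×2, ChGL×2, ChGl×2, ChgL×2, Chgl×2
CcHhggll gametes: CHgl×4, Chgl×4, cHgl×4, chgl×4
CCHhGgLl×CcHhggll grid (16·16=256): CCHHGgLl=8 CCHHGgll=8 CCHHggLl=8 CCHHggll=8 CCHhGgLl=16 CCHhGgll=16 CCHhggLl=16 CCHhggll=16 CChhGgLl=8 CChhGgll=8 CChhggLl=8 CChhggll=8 CcHHGgLl=8 CcHHGgll=8 CcHHggLl=8 CcHHggll=8 CcHhGgLl=16 CcHhGgll=16 CcHhggLl=16 CcHhggll=16 CchhGgLl=8 CchhGgll=8 CchhggLl=8 Cchhggll=8
CCHHGgLl hits 8/256; gcd=8; 8÷8/256÷8 = 1/32

P(CCHHGgLl) = 1/32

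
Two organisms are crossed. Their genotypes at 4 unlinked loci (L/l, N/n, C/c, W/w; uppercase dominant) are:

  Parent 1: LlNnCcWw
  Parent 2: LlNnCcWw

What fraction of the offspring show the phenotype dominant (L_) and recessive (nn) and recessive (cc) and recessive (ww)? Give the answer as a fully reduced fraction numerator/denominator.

LlNnCcWw gametes: LNCW×1, LNCw×1, LNcW×1, LNcw×1, LnCW×1, LnCw×1, LncW×1, Lncw×1, lNCW×1, lNCw×1, lNcW×1, lNcw×1, lnCW×1, lnCw×1, lncW×1, lncw×1
LlNnCcWw gametes: LNCW×1, LNCw×1, LNcW×1, LNcw×1, LnCW×1, LnCw×1, LncW×1, Lncw×1, lNCW×1, lNCw×1, lNcW×1, lNcw×1, lnCW×1, lnCw×1, lncW×1, lncw×1
LlNnCcWw×LlNnCcWw grid (16·16=256): LLNNCCWW=1 LLNNCCWw=2 LLNNCCww=1 LLNNCcWW=2 LLNNCcWw=4 LLNNCcww=2 LLNNccWW=1 LLNNccWw=2 LLNNccww=1 LLNnCCWW=2 LLNnCCWw=4 LLNnCCww=2 LLNnCcWW=4 LLNnCcWw=8 LLNnCcww=4 LLNnccWW=2 LLNnccWw=4 LLNnccww=2 LLnnCCWW=1 LLnnCCWw=2 LLnnCCww=1 LLnnCcWW=2 LLnnCcWw=4 LLnnCcww=2 LLnnccWW=1 LLnnccWw=2 LLnnccww=1 LlNNCCWW=2 LlNNCCWw=4 LlNNCCww=2 LlNNCcWW=4 LlNNCcWw=8 LlNNCcww=4 LlNNccWW=2 LlNNccWw=4 LlNNccww=2 LlNnCCWW=4 LlNnCCWw=8 LlNnCCww=4 LlNnCcWW=8 LlNnCcWw=16 LlNnCcww=8 LlNnccWW=4 LlNnccWw=8 LlNnccww=4 LlnnCCWW=2 LlnnCCWw=4 LlnnCCww=2 LlnnCcWW=4 LlnnCcWw=8 LlnnCcww=4 LlnnccWW=2 LlnnccWw=4 Llnnccww=2 llNNCCWW=1 llNNCCWw=2 llNNCCww=1 llNNCcWW=2 llNNCcWw=4 llNNCcww=2 llNNccWW=1 llNNccWw=2 llNNccww=1 llNnCCWW=2 llNnCCWw=4 llNnCCww=2 llNnCcWW=4 llNnCcWw=8 llNnCcww=4 llNnccWW=2 llNnccWw=4 llNnccww=2 llnnCCWW=1 llnnCCWw=2 llnnCCww=1 llnnCcWW=2 llnnCcWw=4 llnnCcww=2 llnnccWW=1 llnnccWw=2 llnnccww=1
L_ nn cc ww hits 3/256; gcd=1; 3÷1/256÷1 = 3/256

P(L_ nn cc ww) = 3/256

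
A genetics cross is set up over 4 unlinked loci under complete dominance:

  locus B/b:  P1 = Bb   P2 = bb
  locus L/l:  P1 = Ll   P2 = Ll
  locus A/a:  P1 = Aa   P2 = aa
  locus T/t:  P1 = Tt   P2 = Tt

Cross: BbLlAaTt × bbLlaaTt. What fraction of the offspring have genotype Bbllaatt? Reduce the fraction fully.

BbLlAaTt gametes: BLAT×1, BLAt×1, BLaT×1, BLat×1, BlAT×1, BlAt×1, BlaT×1, Blat×1, bLAT×1, bLAt×1, bLaT×1, bLat×1, blAT×1, blAt×1, blaT×1, blat×1
bbLlaaTt gametes: bLaT×4, bLat×4, blaT×4, blat×4
BbLlAaTt×bbLlaaTt grid (16·16=256): BbLLAaTT=4 BbLLAaTt=8 BbLLAatt=4 BbLLaaTT=4 BbLLaaTt=8 BbLLaatt=4 BbLlAaTT=8 BbLlAaTt=16 BbLlAatt=8 BbLlaaTT=8 BbLlaaTt=16 BbLlaatt=8 BbllAaTT=4 BbllAaTt=8 BbllAatt=4 BbllaaTT=4 BbllaaTt=8 Bbllaatt=4 bbLLAaTT=4 bbLLAaTt=8 bbLLAatt=4 bbLLaaTT=4 bbLLaaTt=8 bbLLaatt=4 bbLlAaTT=8 bbLlAaTt=16 bbLlAatt=8 bbLlaaTT=8 bbLlaaTt=16 bbLlaatt=8 bbllAaTT=4 bbllAaTt=8 bbllAatt=4 bbllaaTT=4 bbllaaTt=8 bbllaatt=4
Bbllaatt hits 4/256; gcd=4; 4÷4/256÷4 = 1/64

P(Bbllaatt) = 1/64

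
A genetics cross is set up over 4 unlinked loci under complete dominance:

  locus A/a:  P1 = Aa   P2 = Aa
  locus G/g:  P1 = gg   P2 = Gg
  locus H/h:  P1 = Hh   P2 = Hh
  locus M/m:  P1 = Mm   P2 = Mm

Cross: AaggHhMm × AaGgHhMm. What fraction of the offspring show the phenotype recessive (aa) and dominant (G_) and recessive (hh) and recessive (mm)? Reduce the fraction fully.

AaggHhMm gametes: AgHM×2, AgHm×2, AghM×2, Aghm×2, agHM×2, agHm×2, aghM×2, aghm×2
AaGgHhMm gametes: AGHM×1, AGHm×1, AGhM×1, AGhm×1, AgHM×1, AgHm×1, AghM×1, Aghm×1, aGHM×1, aGHm×1, aGhM×1, aGhm×1, agHM×1, agHm×1, aghM×1, aghm×1
AaggHhMm×AaGgHhMm grid (16·16=256): AAGgHHMM=2 AAGgHHMm=4 AAGgHHmm=2 AAGgHhMM=4 AAGgHhMm=8 AAGgHhmm=4 AAGghhMM=2 AAGghhMm=4 AAGghhmm=2 AAggHHMM=2 AAggHHMm=4 AAggHHmm=2 AAggHhMM=4 AAggHhMm=8 AAggHhmm=4 AAgghhMM=2 AAgghhMm=4 AAgghhmm=2 AaGgHHMM=4 AaGgHHMm=8 AaGgHHmm=4 AaGgHhMM=8 AaGgHhMm=16 AaGgHhmm=8 AaGghhMM=4 AaGghhMm=8 AaGghhmm=4 AaggHHMM=4 AaggHHMm=8 AaggHHmm=4 AaggHhMM=8 AaggHhMm=16 AaggHhmm=8 AagghhMM=4 AagghhMm=8 Aagghhmm=4 aaGgHHMM=2 aaGgHHMm=4 aaGgHHmm=2 aaGgHhMM=4 aaGgHhMm=8 aaGgHhmm=4 aaGghhMM=2 aaGghhMm=4 aaGghhmm=2 aaggHHMM=2 aaggHHMm=4 aaggHHmm=2 aaggHhMM=4 aaggHhMm=8 aaggHhmm=4 aagghhMM=2 aagghhMm=4 aagghhmm=2
aa G_ hh mm hits 2/256; gcd=2; 2÷2/256÷2 = 1/128

P(aa G_ hh mm) = 1/128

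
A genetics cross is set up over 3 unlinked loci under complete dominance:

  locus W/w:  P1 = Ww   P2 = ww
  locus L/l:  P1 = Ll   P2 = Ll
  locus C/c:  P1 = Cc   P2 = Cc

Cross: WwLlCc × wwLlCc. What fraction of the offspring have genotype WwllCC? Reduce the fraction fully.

P(WwllCC) = 1/32

WwLlCc gametes: WLC×1, WLc×1, WlC×1, Wlc×1, wLC×1, wLc×1, wlC×1, wlc×1
wwLlCc gametes: wLC×2, wLc×2, wlC×2, wlc×2
WwLlCc×wwLlCc grid (8·8=64): WwLLCC=2 WwLLCc=4 WwLLcc=2 WwLlCC=4 WwLlCc=8 WwLlcc=4 WwllCC=2 WwllCc=4 Wwllcc=2 wwLLCC=2 wwLLCc=4 wwLLcc=2 wwLlCC=4 wwLlCc=8 wwLlcc=4 wwllCC=2 wwllCc=4 wwllcc=2
WwllCC hits 2/64; gcd=2; 2÷2/64÷2 = 1/32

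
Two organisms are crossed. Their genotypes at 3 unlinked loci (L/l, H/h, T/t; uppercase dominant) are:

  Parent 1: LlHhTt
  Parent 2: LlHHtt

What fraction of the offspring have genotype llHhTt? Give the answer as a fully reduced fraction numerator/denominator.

P(llHhTt) = 1/16

LlHhTt gametes: LHT×1, LHt×1, LhT×1, Lht×1, lHT×1, lHt×1, lhT×1, lht×1
LlHHtt gametes: LHt×4, lHt×4
LlHhTt×LlHHtt grid (8·8=64): LLHHTt=4 LLHHtt=4 LLHhTt=4 LLHhtt=4 LlHHTt=8 LlHHtt=8 LlHhTt=8 LlHhtt=8 llHHTt=4 llHHtt=4 llHhTt=4 llHhtt=4
llHhTt hits 4/64; gcd=4; 4÷4/64÷4 = 1/16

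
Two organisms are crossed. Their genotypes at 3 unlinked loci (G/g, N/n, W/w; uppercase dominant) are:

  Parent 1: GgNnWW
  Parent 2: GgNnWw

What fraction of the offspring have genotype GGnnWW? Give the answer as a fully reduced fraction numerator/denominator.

P(GGnnWW) = 1/32

GgNnWW gametes: GNW×2, GnW×2, gNW×2, gnW×2
GgNnWw gametes: GNW×1, GNw×1, GnW×1, Gnw×1, gNW×1, gNw×1, gnW×1, gnw×1
GgNnWW×GgNnWw grid (8·8=64): GGNNWW=2 GGNNWw=2 GGNnWW=4 GGNnWw=4 GGnnWW=2 GGnnWw=2 GgNNWW=4 GgNNWw=4 GgNnWW=8 GgNnWw=8 GgnnWW=4 GgnnWw=4 ggNNWW=2 ggNNWw=2 ggNnWW=4 ggNnWw=4 ggnnWW=2 ggnnWw=2
GGnnWW hits 2/64; gcd=2; 2÷2/64÷2 = 1/32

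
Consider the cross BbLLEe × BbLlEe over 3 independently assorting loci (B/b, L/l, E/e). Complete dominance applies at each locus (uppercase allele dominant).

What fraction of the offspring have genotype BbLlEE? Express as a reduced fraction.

BbLLEe gametes: BLE×2, BLe×2, bLE×2, bLe×2
BbLlEe gametes: BLE×1, BLe×1, BlE×1, Ble×1, bLE×1, bLe×1, blE×1, ble×1
BbLLEe×BbLlEe grid (8·8=64): BBLLEE=2 BBLLEe=4 BBLLee=2 BBLlEE=2 BBLlEe=4 BBLlee=2 BbLLEE=4 BbLLEe=8 BbLLee=4 BbLlEE=4 BbLlEe=8 BbLlee=4 bbLLEE=2 bbLLEe=4 bbLLee=2 bbLlEE=2 bbLlEe=4 bbLlee=2
BbLlEE hits 4/64; gcd=4; 4÷4/64÷4 = 1/16

P(BbLlEE) = 1/16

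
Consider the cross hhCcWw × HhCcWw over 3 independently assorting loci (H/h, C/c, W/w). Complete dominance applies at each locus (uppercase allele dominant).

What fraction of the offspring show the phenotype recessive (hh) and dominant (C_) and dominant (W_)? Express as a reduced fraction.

P(hh C_ W_) = 9/32

hhCcWw gametes: hCW×2, hCw×2, hcW×2, hcw×2
HhCcWw gametes: HCW×1, HCw×1, HcW×1, Hcw×1, hCW×1, hCw×1, hcW×1, hcw×1
hhCcWw×HhCcWw grid (8·8=64): HhCCWW=2 HhCCWw=4 HhCCww=2 HhCcWW=4 HhCcWw=8 HhCcww=4 HhccWW=2 HhccWw=4 Hhccww=2 hhCCWW=2 hhCCWw=4 hhCCww=2 hhCcWW=4 hhCcWw=8 hhCcww=4 hhccWW=2 hhccWw=4 hhccww=2
hh C_ W_ hits 18/64; gcd=2; 18÷2/64÷2 = 9/32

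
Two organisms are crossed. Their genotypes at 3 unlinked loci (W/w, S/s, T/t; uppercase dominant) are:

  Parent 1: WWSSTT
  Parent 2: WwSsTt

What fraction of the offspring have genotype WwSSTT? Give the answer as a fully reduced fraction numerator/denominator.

P(WwSSTT) = 1/8

WWSSTT gametes: WST×8
WwSsTt gametes: WST×1, WSt×1, WsT×1, Wst×1, wST×1, wSt×1, wsT×1, wst×1
WWSSTT×WwSsTt grid (8·8=64): WWSSTT=8 WWSSTt=8 WWSsTT=8 WWSsTt=8 WwSSTT=8 WwSSTt=8 WwSsTT=8 WwSsTt=8
WwSSTT hits 8/64; gcd=8; 8÷8/64÷8 = 1/8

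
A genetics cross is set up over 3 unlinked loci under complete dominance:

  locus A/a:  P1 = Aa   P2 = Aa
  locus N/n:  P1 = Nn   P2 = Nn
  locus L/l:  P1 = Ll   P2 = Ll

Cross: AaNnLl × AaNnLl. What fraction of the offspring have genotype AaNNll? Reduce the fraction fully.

AaNnLl gametes: ANL×1, ANl×1, AnL×1, Anl×1, aNL×1, aNl×1, anL×1, anl×1
AaNnLl gametes: ANL×1, ANl×1, AnL×1, Anl×1, aNL×1, aNl×1, anL×1, anl×1
AaNnLl×AaNnLl grid (8·8=64): AANNLL=1 AANNLl=2 AANNll=1 AANnLL=2 AANnLl=4 AANnll=2 AAnnLL=1 AAnnLl=2 AAnnll=1 AaNNLL=2 AaNNLl=4 AaNNll=2 AaNnLL=4 AaNnLl=8 AaNnll=4 AannLL=2 AannLl=4 Aannll=2 aaNNLL=1 aaNNLl=2 aaNNll=1 aaNnLL=2 aaNnLl=4 aaNnll=2 aannLL=1 aannLl=2 aannll=1
AaNNll hits 2/64; gcd=2; 2÷2/64÷2 = 1/32

P(AaNNll) = 1/32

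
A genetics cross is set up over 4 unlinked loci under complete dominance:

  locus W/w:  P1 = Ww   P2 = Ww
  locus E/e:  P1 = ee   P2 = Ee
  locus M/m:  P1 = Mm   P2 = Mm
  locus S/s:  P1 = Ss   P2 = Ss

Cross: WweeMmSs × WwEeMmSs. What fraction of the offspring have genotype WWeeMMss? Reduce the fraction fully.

WweeMmSs gametes: WeMS×2, WeMs×2, WemS×2, Wems×2, weMS×2, weMs×2, wemS×2, wems×2
WwEeMmSs gametes: WEMS×1, WEMs×1, WEmS×1, WEms×1, WeMS×1, WeMs×1, WemS×1, Wems×1, wEMS×1, wEMs×1, wEmS×1, wEms×1, weMS×1, weMs×1, wemS×1, wems×1
WweeMmSs×WwEeMmSs grid (16·16=256): WWEeMMSS=2 WWEeMMSs=4 WWEeMMss=2 WWEeMmSS=4 WWEeMmSs=8 WWEeMmss=4 WWEemmSS=2 WWEemmSs=4 WWEemmss=2 WWeeMMSS=2 WWeeMMSs=4 WWeeMMss=2 WWeeMmSS=4 WWeeMmSs=8 WWeeMmss=4 WWeemmSS=2 WWeemmSs=4 WWeemmss=2 WwEeMMSS=4 WwEeMMSs=8 WwEeMMss=4 WwEeMmSS=8 WwEeMmSs=16 WwEeMmss=8 WwEemmSS=4 WwEemmSs=8 WwEemmss=4 WweeMMSS=4 WweeMMSs=8 WweeMMss=4 WweeMmSS=8 WweeMmSs=16 WweeMmss=8 WweemmSS=4 WweemmSs=8 Wweemmss=4 wwEeMMSS=2 wwEeMMSs=4 wwEeMMss=2 wwEeMmSS=4 wwEeMmSs=8 wwEeMmss=4 wwEemmSS=2 wwEemmSs=4 wwEemmss=2 wweeMMSS=2 wweeMMSs=4 wweeMMss=2 wweeMmSS=4 wweeMmSs=8 wweeMmss=4 wweemmSS=2 wweemmSs=4 wweemmss=2
WWeeMMss hits 2/256; gcd=2; 2÷2/256÷2 = 1/128

P(WWeeMMss) = 1/128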